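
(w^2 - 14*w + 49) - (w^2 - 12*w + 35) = 14 - 2*w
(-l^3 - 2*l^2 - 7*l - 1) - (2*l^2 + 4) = -l^3 - 4*l^2 - 7*l - 5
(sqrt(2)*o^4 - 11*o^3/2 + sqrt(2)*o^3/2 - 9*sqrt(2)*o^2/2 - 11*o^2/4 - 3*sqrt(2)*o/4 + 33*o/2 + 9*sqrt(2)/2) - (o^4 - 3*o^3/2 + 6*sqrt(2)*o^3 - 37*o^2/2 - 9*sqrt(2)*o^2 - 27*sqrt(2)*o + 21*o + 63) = -o^4 + sqrt(2)*o^4 - 11*sqrt(2)*o^3/2 - 4*o^3 + 9*sqrt(2)*o^2/2 + 63*o^2/4 - 9*o/2 + 105*sqrt(2)*o/4 - 63 + 9*sqrt(2)/2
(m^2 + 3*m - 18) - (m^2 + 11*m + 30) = -8*m - 48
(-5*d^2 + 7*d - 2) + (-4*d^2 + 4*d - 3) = -9*d^2 + 11*d - 5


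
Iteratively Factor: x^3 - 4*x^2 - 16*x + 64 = (x + 4)*(x^2 - 8*x + 16) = (x - 4)*(x + 4)*(x - 4)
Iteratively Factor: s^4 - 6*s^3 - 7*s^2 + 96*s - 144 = (s + 4)*(s^3 - 10*s^2 + 33*s - 36) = (s - 3)*(s + 4)*(s^2 - 7*s + 12) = (s - 4)*(s - 3)*(s + 4)*(s - 3)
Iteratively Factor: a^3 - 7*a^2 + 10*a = (a)*(a^2 - 7*a + 10) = a*(a - 2)*(a - 5)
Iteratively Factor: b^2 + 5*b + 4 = (b + 4)*(b + 1)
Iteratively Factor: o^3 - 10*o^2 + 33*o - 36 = (o - 3)*(o^2 - 7*o + 12) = (o - 4)*(o - 3)*(o - 3)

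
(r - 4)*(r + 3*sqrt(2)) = r^2 - 4*r + 3*sqrt(2)*r - 12*sqrt(2)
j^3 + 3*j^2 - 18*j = j*(j - 3)*(j + 6)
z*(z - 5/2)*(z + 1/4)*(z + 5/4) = z^4 - z^3 - 55*z^2/16 - 25*z/32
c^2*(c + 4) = c^3 + 4*c^2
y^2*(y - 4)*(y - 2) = y^4 - 6*y^3 + 8*y^2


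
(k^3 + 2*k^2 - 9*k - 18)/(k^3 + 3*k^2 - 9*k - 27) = (k + 2)/(k + 3)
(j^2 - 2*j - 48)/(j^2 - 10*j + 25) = (j^2 - 2*j - 48)/(j^2 - 10*j + 25)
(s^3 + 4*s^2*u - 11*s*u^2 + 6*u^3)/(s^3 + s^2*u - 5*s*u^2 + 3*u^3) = (s + 6*u)/(s + 3*u)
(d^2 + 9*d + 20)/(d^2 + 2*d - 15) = (d + 4)/(d - 3)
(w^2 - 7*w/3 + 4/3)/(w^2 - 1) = (w - 4/3)/(w + 1)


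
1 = 1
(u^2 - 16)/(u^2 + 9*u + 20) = (u - 4)/(u + 5)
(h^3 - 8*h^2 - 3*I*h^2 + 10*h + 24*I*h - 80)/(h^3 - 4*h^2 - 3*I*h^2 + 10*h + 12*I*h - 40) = (h - 8)/(h - 4)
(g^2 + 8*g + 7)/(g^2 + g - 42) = (g + 1)/(g - 6)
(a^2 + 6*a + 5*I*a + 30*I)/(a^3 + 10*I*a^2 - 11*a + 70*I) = (a + 6)/(a^2 + 5*I*a + 14)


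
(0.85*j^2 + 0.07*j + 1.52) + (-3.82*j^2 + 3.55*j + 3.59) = -2.97*j^2 + 3.62*j + 5.11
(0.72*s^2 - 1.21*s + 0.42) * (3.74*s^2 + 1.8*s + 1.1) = 2.6928*s^4 - 3.2294*s^3 + 0.1848*s^2 - 0.575*s + 0.462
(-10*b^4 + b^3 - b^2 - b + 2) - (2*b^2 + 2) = -10*b^4 + b^3 - 3*b^2 - b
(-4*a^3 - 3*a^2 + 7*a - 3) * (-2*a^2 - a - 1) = 8*a^5 + 10*a^4 - 7*a^3 + 2*a^2 - 4*a + 3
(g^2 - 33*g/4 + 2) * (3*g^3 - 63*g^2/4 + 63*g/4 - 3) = 3*g^5 - 81*g^4/2 + 2427*g^3/16 - 2631*g^2/16 + 225*g/4 - 6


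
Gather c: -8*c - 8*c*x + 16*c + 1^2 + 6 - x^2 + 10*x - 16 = c*(8 - 8*x) - x^2 + 10*x - 9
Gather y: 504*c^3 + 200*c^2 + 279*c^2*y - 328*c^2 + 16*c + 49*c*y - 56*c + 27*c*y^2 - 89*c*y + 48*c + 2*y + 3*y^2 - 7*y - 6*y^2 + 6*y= 504*c^3 - 128*c^2 + 8*c + y^2*(27*c - 3) + y*(279*c^2 - 40*c + 1)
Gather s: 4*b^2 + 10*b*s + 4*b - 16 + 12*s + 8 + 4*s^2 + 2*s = 4*b^2 + 4*b + 4*s^2 + s*(10*b + 14) - 8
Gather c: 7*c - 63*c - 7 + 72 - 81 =-56*c - 16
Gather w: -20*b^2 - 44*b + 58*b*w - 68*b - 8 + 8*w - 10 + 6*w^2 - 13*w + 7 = -20*b^2 - 112*b + 6*w^2 + w*(58*b - 5) - 11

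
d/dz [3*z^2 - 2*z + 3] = 6*z - 2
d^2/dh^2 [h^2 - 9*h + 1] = 2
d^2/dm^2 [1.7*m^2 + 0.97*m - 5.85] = 3.40000000000000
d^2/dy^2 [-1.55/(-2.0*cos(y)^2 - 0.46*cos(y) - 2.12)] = (-24.8*(1 - cos(y)^2)^2 - 4.278*cos(y)^3 + 13.56002*cos(y)^2 + 10.06756*cos(y) + 12.31196)/(2.0*cos(y)^2 + 0.46*cos(y) + 2.12)^3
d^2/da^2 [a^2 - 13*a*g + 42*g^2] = 2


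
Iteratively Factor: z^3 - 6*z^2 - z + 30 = (z - 3)*(z^2 - 3*z - 10) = (z - 5)*(z - 3)*(z + 2)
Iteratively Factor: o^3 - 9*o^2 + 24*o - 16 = (o - 1)*(o^2 - 8*o + 16) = (o - 4)*(o - 1)*(o - 4)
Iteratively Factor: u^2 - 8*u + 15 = (u - 3)*(u - 5)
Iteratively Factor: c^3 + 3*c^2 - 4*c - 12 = (c + 3)*(c^2 - 4) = (c + 2)*(c + 3)*(c - 2)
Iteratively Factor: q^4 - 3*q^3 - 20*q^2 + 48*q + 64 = (q + 4)*(q^3 - 7*q^2 + 8*q + 16) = (q + 1)*(q + 4)*(q^2 - 8*q + 16) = (q - 4)*(q + 1)*(q + 4)*(q - 4)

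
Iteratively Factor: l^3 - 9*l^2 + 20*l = (l - 4)*(l^2 - 5*l) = l*(l - 4)*(l - 5)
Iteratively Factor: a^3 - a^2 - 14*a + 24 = (a - 2)*(a^2 + a - 12) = (a - 2)*(a + 4)*(a - 3)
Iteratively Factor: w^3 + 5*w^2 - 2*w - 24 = (w + 4)*(w^2 + w - 6) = (w + 3)*(w + 4)*(w - 2)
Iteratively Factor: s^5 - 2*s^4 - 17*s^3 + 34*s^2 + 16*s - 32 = (s - 2)*(s^4 - 17*s^2 + 16) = (s - 2)*(s - 1)*(s^3 + s^2 - 16*s - 16) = (s - 4)*(s - 2)*(s - 1)*(s^2 + 5*s + 4) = (s - 4)*(s - 2)*(s - 1)*(s + 4)*(s + 1)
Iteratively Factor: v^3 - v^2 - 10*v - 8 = (v + 1)*(v^2 - 2*v - 8) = (v + 1)*(v + 2)*(v - 4)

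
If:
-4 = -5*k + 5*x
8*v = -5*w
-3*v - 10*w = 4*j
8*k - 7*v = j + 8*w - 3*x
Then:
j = -715*x/51 - 416/51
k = x + 4/5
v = -220*x/51 - 128/51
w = 352*x/51 + 1024/255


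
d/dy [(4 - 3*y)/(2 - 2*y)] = 1/(2*(y - 1)^2)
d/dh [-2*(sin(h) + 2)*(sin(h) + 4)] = -4*(sin(h) + 3)*cos(h)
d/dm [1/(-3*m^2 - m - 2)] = (6*m + 1)/(3*m^2 + m + 2)^2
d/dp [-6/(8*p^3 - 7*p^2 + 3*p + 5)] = 6*(24*p^2 - 14*p + 3)/(8*p^3 - 7*p^2 + 3*p + 5)^2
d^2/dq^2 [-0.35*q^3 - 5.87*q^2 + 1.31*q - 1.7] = -2.1*q - 11.74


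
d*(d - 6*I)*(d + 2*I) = d^3 - 4*I*d^2 + 12*d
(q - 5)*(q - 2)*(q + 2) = q^3 - 5*q^2 - 4*q + 20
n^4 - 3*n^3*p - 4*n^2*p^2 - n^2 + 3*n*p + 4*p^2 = (n - 1)*(n + 1)*(n - 4*p)*(n + p)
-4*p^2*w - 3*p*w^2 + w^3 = w*(-4*p + w)*(p + w)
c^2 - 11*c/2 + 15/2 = (c - 3)*(c - 5/2)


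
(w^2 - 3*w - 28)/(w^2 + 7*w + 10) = (w^2 - 3*w - 28)/(w^2 + 7*w + 10)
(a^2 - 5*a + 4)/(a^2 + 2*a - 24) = (a - 1)/(a + 6)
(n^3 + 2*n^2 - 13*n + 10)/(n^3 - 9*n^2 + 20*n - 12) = (n + 5)/(n - 6)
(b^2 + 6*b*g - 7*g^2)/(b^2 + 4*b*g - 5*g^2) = (b + 7*g)/(b + 5*g)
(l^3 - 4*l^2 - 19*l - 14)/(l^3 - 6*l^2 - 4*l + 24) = (l^2 - 6*l - 7)/(l^2 - 8*l + 12)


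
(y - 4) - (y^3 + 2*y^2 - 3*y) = -y^3 - 2*y^2 + 4*y - 4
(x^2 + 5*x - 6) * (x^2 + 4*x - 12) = x^4 + 9*x^3 + 2*x^2 - 84*x + 72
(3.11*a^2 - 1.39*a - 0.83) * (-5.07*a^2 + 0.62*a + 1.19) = -15.7677*a^4 + 8.9755*a^3 + 7.0472*a^2 - 2.1687*a - 0.9877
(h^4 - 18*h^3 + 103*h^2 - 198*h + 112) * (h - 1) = h^5 - 19*h^4 + 121*h^3 - 301*h^2 + 310*h - 112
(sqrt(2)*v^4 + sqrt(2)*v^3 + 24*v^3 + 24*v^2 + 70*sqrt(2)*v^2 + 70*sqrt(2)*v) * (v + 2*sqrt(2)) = sqrt(2)*v^5 + sqrt(2)*v^4 + 28*v^4 + 28*v^3 + 118*sqrt(2)*v^3 + 118*sqrt(2)*v^2 + 280*v^2 + 280*v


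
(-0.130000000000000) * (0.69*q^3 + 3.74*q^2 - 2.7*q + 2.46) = -0.0897*q^3 - 0.4862*q^2 + 0.351*q - 0.3198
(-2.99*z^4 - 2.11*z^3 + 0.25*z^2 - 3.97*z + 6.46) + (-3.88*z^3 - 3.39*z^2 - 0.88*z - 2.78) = -2.99*z^4 - 5.99*z^3 - 3.14*z^2 - 4.85*z + 3.68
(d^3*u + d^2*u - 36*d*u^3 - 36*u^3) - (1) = d^3*u + d^2*u - 36*d*u^3 - 36*u^3 - 1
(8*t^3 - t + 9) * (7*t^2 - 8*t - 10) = 56*t^5 - 64*t^4 - 87*t^3 + 71*t^2 - 62*t - 90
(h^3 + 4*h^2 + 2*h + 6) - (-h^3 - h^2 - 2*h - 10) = 2*h^3 + 5*h^2 + 4*h + 16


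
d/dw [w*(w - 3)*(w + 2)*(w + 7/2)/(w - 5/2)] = (12*w^4 - 20*w^3 - 113*w^2 + 190*w + 210)/(4*w^2 - 20*w + 25)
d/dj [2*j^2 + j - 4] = 4*j + 1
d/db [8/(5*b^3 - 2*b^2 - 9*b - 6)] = 8*(-15*b^2 + 4*b + 9)/(-5*b^3 + 2*b^2 + 9*b + 6)^2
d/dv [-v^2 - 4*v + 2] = -2*v - 4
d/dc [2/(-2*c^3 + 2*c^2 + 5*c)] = 2*(6*c^2 - 4*c - 5)/(c^2*(-2*c^2 + 2*c + 5)^2)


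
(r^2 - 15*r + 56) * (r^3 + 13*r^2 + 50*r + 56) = r^5 - 2*r^4 - 89*r^3 + 34*r^2 + 1960*r + 3136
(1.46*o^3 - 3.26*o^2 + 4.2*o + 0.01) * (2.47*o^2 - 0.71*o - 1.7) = 3.6062*o^5 - 9.0888*o^4 + 10.2066*o^3 + 2.5847*o^2 - 7.1471*o - 0.017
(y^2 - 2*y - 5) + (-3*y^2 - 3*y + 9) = -2*y^2 - 5*y + 4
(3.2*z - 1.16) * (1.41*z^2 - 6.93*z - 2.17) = 4.512*z^3 - 23.8116*z^2 + 1.0948*z + 2.5172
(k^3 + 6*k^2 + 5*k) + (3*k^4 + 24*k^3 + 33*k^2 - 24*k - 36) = 3*k^4 + 25*k^3 + 39*k^2 - 19*k - 36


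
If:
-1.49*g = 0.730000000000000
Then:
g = -0.49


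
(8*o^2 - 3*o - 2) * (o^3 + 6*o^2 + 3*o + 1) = 8*o^5 + 45*o^4 + 4*o^3 - 13*o^2 - 9*o - 2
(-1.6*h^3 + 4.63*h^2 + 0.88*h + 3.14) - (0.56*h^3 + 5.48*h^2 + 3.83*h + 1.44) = -2.16*h^3 - 0.850000000000001*h^2 - 2.95*h + 1.7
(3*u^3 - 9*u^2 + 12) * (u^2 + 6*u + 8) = 3*u^5 + 9*u^4 - 30*u^3 - 60*u^2 + 72*u + 96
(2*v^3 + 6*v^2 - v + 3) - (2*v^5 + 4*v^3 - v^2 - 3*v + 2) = -2*v^5 - 2*v^3 + 7*v^2 + 2*v + 1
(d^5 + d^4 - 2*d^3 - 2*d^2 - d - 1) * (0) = 0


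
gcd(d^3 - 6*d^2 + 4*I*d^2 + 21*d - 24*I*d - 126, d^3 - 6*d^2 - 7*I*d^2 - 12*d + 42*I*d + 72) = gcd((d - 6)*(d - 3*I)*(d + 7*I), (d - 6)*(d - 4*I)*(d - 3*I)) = d^2 + d*(-6 - 3*I) + 18*I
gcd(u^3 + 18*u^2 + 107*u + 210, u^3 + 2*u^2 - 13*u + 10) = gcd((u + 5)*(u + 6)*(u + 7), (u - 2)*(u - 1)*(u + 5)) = u + 5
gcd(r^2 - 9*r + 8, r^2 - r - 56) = r - 8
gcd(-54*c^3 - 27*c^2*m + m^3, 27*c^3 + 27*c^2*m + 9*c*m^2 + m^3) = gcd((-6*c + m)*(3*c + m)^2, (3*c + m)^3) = 9*c^2 + 6*c*m + m^2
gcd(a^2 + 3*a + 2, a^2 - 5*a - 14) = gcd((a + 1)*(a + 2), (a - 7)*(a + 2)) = a + 2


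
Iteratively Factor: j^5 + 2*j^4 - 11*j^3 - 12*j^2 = (j - 3)*(j^4 + 5*j^3 + 4*j^2) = j*(j - 3)*(j^3 + 5*j^2 + 4*j) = j*(j - 3)*(j + 1)*(j^2 + 4*j) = j*(j - 3)*(j + 1)*(j + 4)*(j)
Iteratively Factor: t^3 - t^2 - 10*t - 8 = (t + 2)*(t^2 - 3*t - 4) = (t + 1)*(t + 2)*(t - 4)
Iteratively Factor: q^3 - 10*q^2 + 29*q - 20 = (q - 1)*(q^2 - 9*q + 20) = (q - 4)*(q - 1)*(q - 5)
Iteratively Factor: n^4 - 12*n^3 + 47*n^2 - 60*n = (n - 4)*(n^3 - 8*n^2 + 15*n) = (n - 4)*(n - 3)*(n^2 - 5*n) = n*(n - 4)*(n - 3)*(n - 5)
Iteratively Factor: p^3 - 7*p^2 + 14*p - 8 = (p - 1)*(p^2 - 6*p + 8) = (p - 4)*(p - 1)*(p - 2)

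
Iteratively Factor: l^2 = (l)*(l)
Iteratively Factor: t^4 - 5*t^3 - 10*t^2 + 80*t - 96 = (t - 3)*(t^3 - 2*t^2 - 16*t + 32) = (t - 4)*(t - 3)*(t^2 + 2*t - 8) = (t - 4)*(t - 3)*(t + 4)*(t - 2)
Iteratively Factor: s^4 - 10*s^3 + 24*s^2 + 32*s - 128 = (s - 4)*(s^3 - 6*s^2 + 32) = (s - 4)*(s + 2)*(s^2 - 8*s + 16) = (s - 4)^2*(s + 2)*(s - 4)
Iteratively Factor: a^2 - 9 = (a - 3)*(a + 3)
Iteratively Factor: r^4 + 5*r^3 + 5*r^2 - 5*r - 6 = (r + 1)*(r^3 + 4*r^2 + r - 6) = (r + 1)*(r + 3)*(r^2 + r - 2) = (r + 1)*(r + 2)*(r + 3)*(r - 1)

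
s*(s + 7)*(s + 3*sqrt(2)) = s^3 + 3*sqrt(2)*s^2 + 7*s^2 + 21*sqrt(2)*s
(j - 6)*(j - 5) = j^2 - 11*j + 30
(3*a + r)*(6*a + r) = 18*a^2 + 9*a*r + r^2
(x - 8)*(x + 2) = x^2 - 6*x - 16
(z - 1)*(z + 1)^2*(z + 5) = z^4 + 6*z^3 + 4*z^2 - 6*z - 5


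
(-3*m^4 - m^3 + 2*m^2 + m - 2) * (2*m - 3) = -6*m^5 + 7*m^4 + 7*m^3 - 4*m^2 - 7*m + 6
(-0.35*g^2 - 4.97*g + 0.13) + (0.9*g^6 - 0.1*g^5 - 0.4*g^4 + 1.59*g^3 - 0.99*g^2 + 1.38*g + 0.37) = 0.9*g^6 - 0.1*g^5 - 0.4*g^4 + 1.59*g^3 - 1.34*g^2 - 3.59*g + 0.5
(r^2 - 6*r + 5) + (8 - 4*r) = r^2 - 10*r + 13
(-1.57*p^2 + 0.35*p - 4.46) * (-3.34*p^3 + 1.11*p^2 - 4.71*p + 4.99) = 5.2438*p^5 - 2.9117*p^4 + 22.6796*p^3 - 14.4334*p^2 + 22.7531*p - 22.2554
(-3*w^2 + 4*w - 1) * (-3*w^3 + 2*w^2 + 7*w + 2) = 9*w^5 - 18*w^4 - 10*w^3 + 20*w^2 + w - 2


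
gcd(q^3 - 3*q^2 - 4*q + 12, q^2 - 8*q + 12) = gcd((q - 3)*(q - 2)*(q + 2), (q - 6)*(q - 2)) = q - 2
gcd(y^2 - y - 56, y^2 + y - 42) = y + 7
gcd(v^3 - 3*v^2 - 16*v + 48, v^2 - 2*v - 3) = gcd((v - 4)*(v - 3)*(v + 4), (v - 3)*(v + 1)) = v - 3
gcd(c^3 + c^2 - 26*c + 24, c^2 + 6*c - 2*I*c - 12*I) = c + 6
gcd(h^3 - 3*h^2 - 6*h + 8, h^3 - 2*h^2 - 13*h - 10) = h + 2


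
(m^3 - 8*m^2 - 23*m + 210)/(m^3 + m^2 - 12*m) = (m^3 - 8*m^2 - 23*m + 210)/(m*(m^2 + m - 12))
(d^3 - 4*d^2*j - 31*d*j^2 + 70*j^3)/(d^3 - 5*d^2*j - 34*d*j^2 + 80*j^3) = (d - 7*j)/(d - 8*j)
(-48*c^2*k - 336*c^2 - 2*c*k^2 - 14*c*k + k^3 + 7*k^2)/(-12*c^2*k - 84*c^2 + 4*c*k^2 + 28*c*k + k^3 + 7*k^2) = (8*c - k)/(2*c - k)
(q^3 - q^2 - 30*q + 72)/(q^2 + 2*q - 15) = (q^2 + 2*q - 24)/(q + 5)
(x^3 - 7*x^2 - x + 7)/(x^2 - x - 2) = (x^2 - 8*x + 7)/(x - 2)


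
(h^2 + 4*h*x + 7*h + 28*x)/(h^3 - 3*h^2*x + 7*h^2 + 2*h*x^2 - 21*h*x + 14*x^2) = (h + 4*x)/(h^2 - 3*h*x + 2*x^2)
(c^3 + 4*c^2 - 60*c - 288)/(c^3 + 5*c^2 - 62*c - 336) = (c + 6)/(c + 7)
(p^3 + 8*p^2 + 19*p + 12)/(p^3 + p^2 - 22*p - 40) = (p^2 + 4*p + 3)/(p^2 - 3*p - 10)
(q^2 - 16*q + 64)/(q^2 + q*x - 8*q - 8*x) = (q - 8)/(q + x)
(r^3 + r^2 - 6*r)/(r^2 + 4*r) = (r^2 + r - 6)/(r + 4)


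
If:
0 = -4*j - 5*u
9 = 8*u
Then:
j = -45/32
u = 9/8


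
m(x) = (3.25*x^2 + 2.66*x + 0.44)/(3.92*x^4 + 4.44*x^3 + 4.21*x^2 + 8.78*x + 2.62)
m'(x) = (6.5*x + 2.66)/(3.92*x^4 + 4.44*x^3 + 4.21*x^2 + 8.78*x + 2.62) + (3.25*x^2 + 2.66*x + 0.44)*(-15.68*x^3 - 13.32*x^2 - 8.42*x - 8.78)/(3.92*x^4 + 4.44*x^3 + 4.21*x^2 + 8.78*x + 2.62)^2 = (-25.48*x^5 - 45.7116*x^4 - 30.52*x^3 + 11.4756*x^2 + 13.3252*x + 3.106)/(15.3664*x^8 + 34.8096*x^7 + 52.72*x^6 + 106.22*x^5 + 116.2313*x^4 + 97.1932*x^3 + 99.1488*x^2 + 46.0072*x + 6.8644)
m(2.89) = 0.08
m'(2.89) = -0.05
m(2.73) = 0.09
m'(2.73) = -0.05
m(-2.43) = 0.17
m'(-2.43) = 0.17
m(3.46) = 0.06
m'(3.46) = -0.03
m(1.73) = 0.17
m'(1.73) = -0.12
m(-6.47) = 0.02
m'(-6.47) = 0.01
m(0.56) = 0.29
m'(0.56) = 0.03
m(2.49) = 0.10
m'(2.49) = -0.06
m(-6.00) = 0.02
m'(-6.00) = 0.01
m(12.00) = 0.01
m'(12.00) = -0.00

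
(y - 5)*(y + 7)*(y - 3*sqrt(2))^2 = y^4 - 6*sqrt(2)*y^3 + 2*y^3 - 17*y^2 - 12*sqrt(2)*y^2 + 36*y + 210*sqrt(2)*y - 630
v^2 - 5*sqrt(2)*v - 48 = (v - 8*sqrt(2))*(v + 3*sqrt(2))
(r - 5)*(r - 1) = r^2 - 6*r + 5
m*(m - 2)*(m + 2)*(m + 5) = m^4 + 5*m^3 - 4*m^2 - 20*m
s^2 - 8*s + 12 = (s - 6)*(s - 2)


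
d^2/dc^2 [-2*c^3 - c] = -12*c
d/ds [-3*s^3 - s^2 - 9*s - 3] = -9*s^2 - 2*s - 9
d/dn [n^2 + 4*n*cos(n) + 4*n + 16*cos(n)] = -4*n*sin(n) + 2*n - 16*sin(n) + 4*cos(n) + 4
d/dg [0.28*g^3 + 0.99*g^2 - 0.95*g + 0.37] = 0.84*g^2 + 1.98*g - 0.95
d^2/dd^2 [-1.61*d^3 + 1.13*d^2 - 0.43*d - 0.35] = 2.26 - 9.66*d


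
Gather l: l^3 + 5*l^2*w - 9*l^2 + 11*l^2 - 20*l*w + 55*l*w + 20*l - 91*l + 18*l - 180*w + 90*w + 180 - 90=l^3 + l^2*(5*w + 2) + l*(35*w - 53) - 90*w + 90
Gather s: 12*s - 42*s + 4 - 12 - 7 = -30*s - 15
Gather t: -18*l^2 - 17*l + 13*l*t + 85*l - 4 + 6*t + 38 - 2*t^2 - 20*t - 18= -18*l^2 + 68*l - 2*t^2 + t*(13*l - 14) + 16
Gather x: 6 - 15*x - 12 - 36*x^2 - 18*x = -36*x^2 - 33*x - 6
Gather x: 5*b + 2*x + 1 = 5*b + 2*x + 1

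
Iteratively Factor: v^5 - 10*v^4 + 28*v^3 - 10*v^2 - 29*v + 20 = (v - 5)*(v^4 - 5*v^3 + 3*v^2 + 5*v - 4) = (v - 5)*(v - 4)*(v^3 - v^2 - v + 1) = (v - 5)*(v - 4)*(v + 1)*(v^2 - 2*v + 1) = (v - 5)*(v - 4)*(v - 1)*(v + 1)*(v - 1)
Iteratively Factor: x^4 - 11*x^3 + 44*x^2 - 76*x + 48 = (x - 4)*(x^3 - 7*x^2 + 16*x - 12) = (x - 4)*(x - 2)*(x^2 - 5*x + 6) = (x - 4)*(x - 3)*(x - 2)*(x - 2)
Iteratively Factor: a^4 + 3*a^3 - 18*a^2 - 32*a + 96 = (a - 3)*(a^3 + 6*a^2 - 32) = (a - 3)*(a + 4)*(a^2 + 2*a - 8) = (a - 3)*(a - 2)*(a + 4)*(a + 4)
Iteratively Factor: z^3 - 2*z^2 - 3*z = (z + 1)*(z^2 - 3*z) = (z - 3)*(z + 1)*(z)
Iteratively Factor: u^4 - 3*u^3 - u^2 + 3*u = (u + 1)*(u^3 - 4*u^2 + 3*u) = (u - 1)*(u + 1)*(u^2 - 3*u) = u*(u - 1)*(u + 1)*(u - 3)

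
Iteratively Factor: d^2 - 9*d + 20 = (d - 4)*(d - 5)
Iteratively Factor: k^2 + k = (k)*(k + 1)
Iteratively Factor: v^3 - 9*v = (v)*(v^2 - 9) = v*(v + 3)*(v - 3)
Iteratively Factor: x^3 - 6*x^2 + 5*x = (x - 5)*(x^2 - x) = (x - 5)*(x - 1)*(x)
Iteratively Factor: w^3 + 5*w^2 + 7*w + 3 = (w + 1)*(w^2 + 4*w + 3) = (w + 1)*(w + 3)*(w + 1)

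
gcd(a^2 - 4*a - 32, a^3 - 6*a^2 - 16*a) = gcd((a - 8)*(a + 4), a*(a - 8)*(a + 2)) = a - 8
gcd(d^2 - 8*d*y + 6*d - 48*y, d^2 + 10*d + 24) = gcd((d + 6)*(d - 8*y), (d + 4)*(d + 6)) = d + 6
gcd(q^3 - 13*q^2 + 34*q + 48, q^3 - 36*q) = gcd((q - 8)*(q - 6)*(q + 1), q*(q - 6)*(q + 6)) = q - 6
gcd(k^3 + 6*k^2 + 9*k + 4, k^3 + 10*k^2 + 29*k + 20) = k^2 + 5*k + 4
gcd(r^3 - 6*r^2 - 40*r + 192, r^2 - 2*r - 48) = r^2 - 2*r - 48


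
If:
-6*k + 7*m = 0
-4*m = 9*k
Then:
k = 0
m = 0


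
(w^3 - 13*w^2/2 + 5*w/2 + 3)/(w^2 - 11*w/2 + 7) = (2*w^3 - 13*w^2 + 5*w + 6)/(2*w^2 - 11*w + 14)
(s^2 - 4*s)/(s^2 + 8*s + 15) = s*(s - 4)/(s^2 + 8*s + 15)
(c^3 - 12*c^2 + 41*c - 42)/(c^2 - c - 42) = (c^2 - 5*c + 6)/(c + 6)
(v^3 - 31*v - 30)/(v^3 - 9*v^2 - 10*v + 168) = (v^2 + 6*v + 5)/(v^2 - 3*v - 28)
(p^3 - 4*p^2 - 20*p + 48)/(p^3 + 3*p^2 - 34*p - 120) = (p - 2)/(p + 5)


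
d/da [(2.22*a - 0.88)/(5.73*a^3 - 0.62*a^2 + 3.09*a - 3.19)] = (-25.4412*a^3 + 16.5036*a^2 - 1.0912*a - 4.3626)/(32.8329*a^6 - 7.1052*a^5 + 35.7958*a^4 - 40.389*a^3 + 13.5037*a^2 - 19.7142*a + 10.1761)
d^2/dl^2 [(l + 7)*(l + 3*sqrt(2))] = 2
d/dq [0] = 0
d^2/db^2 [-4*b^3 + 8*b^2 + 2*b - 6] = 16 - 24*b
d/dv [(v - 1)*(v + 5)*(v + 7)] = 3*v^2 + 22*v + 23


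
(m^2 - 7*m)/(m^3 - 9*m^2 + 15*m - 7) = m/(m^2 - 2*m + 1)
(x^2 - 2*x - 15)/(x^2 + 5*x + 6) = (x - 5)/(x + 2)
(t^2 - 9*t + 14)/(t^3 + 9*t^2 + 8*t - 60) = (t - 7)/(t^2 + 11*t + 30)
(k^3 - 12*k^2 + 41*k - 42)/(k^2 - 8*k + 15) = (k^2 - 9*k + 14)/(k - 5)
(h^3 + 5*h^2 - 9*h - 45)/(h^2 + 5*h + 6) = (h^2 + 2*h - 15)/(h + 2)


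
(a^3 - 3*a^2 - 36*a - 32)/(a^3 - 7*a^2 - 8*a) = (a + 4)/a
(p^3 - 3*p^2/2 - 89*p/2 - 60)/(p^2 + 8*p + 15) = (p^2 - 13*p/2 - 12)/(p + 3)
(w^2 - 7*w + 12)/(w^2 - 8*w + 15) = (w - 4)/(w - 5)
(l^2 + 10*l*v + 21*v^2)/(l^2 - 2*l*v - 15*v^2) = (-l - 7*v)/(-l + 5*v)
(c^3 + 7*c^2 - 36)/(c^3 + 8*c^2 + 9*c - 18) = (c - 2)/(c - 1)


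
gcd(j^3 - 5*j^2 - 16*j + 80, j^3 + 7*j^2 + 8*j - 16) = j + 4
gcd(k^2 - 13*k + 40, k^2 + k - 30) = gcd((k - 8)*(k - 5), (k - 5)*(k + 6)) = k - 5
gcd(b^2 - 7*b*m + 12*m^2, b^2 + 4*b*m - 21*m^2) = b - 3*m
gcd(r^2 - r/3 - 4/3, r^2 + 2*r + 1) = r + 1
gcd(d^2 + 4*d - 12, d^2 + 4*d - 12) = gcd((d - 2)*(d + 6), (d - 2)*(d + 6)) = d^2 + 4*d - 12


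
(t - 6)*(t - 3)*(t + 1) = t^3 - 8*t^2 + 9*t + 18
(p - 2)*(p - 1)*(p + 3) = p^3 - 7*p + 6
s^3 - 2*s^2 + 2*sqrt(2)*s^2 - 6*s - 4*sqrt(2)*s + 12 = (s - 2)*(s - sqrt(2))*(s + 3*sqrt(2))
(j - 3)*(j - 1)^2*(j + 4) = j^4 - j^3 - 13*j^2 + 25*j - 12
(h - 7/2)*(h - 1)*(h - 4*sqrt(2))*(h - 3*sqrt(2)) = h^4 - 7*sqrt(2)*h^3 - 9*h^3/2 + 55*h^2/2 + 63*sqrt(2)*h^2/2 - 108*h - 49*sqrt(2)*h/2 + 84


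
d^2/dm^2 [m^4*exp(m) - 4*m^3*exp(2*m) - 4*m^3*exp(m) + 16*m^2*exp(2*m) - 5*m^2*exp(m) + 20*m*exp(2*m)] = (m^4 - 16*m^3*exp(m) + 4*m^3 + 16*m^2*exp(m) - 17*m^2 + 184*m*exp(m) - 44*m + 112*exp(m) - 10)*exp(m)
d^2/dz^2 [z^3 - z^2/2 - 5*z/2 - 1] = 6*z - 1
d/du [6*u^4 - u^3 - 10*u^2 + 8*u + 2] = 24*u^3 - 3*u^2 - 20*u + 8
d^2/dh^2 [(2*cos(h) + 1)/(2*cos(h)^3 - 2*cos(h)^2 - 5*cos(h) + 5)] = (40*(1 - cos(h)^2)^2 + 32*cos(h)^6 + 44*cos(h)^5 - 244*cos(h)^3 - 96*cos(h)^2 + 215*cos(h) + 130)/((5 - 2*cos(h)^2)^3*(cos(h) - 1)^2)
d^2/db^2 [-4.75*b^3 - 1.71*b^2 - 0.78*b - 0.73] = -28.5*b - 3.42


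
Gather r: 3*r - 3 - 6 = 3*r - 9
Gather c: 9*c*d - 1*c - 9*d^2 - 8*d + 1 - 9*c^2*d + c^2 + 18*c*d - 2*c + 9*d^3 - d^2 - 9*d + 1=c^2*(1 - 9*d) + c*(27*d - 3) + 9*d^3 - 10*d^2 - 17*d + 2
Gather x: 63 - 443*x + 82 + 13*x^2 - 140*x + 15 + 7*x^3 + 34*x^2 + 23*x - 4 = 7*x^3 + 47*x^2 - 560*x + 156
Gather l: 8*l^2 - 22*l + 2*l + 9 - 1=8*l^2 - 20*l + 8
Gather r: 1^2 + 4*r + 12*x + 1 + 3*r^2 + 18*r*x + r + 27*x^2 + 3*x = 3*r^2 + r*(18*x + 5) + 27*x^2 + 15*x + 2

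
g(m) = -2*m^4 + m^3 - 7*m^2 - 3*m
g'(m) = -8*m^3 + 3*m^2 - 14*m - 3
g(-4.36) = -925.60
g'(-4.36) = 778.12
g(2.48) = -110.89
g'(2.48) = -141.29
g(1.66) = -34.88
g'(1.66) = -54.57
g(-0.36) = 0.09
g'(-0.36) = 2.80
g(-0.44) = -0.20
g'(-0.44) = 4.42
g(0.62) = -4.61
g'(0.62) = -12.43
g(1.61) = -32.24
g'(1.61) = -51.15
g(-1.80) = -44.11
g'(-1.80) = 78.58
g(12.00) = -40788.00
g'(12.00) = -13563.00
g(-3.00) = -243.00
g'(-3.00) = 282.00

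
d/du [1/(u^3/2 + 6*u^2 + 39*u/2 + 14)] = 6*(-u^2 - 8*u - 13)/(u^3 + 12*u^2 + 39*u + 28)^2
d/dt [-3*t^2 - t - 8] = -6*t - 1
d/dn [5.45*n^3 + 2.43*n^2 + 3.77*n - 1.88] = 16.35*n^2 + 4.86*n + 3.77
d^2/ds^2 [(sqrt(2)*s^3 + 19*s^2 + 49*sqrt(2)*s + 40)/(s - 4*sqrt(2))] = 2*(sqrt(2)*s^3 - 24*s^2 + 96*sqrt(2)*s + 1040)/(s^3 - 12*sqrt(2)*s^2 + 96*s - 128*sqrt(2))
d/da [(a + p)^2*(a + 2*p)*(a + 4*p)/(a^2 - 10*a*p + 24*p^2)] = 2*(a^5 - 11*a^4*p - 32*a^3*p^2 + 172*a^2*p^3 + 496*a*p^4 + 304*p^5)/(a^4 - 20*a^3*p + 148*a^2*p^2 - 480*a*p^3 + 576*p^4)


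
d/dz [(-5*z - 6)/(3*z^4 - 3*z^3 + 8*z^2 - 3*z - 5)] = (45*z^4 + 42*z^3 - 14*z^2 + 96*z + 7)/(9*z^8 - 18*z^7 + 57*z^6 - 66*z^5 + 52*z^4 - 18*z^3 - 71*z^2 + 30*z + 25)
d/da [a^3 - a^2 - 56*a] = 3*a^2 - 2*a - 56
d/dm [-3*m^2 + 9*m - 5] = 9 - 6*m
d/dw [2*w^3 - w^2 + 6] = 2*w*(3*w - 1)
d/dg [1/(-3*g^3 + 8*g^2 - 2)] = g*(9*g - 16)/(3*g^3 - 8*g^2 + 2)^2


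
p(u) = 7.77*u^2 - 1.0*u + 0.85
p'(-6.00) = -94.24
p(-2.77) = 63.24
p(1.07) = 8.68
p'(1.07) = 15.63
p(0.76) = 4.58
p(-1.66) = 23.92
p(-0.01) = 0.86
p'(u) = 15.54*u - 1.0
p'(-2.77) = -44.05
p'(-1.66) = -26.80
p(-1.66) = 23.92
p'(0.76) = 10.81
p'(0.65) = 9.10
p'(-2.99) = -47.46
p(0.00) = 0.85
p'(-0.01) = -1.16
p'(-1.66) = -26.80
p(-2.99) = 73.30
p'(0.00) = -1.00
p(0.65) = 3.48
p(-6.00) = 286.57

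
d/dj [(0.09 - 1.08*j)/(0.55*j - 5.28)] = (3.109095*j - 29.847312)/(0.55*j - 5.28)^3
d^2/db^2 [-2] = 0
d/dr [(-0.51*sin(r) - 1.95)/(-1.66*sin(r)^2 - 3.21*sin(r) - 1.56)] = (-6.474*sin(r) + 0.4233*cos(2*r) - 5.8872)*cos(r)/(1.66*sin(r)^2 + 3.21*sin(r) + 1.56)^2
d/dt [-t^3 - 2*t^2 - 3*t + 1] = -3*t^2 - 4*t - 3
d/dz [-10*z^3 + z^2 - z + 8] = -30*z^2 + 2*z - 1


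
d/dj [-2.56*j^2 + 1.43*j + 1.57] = 1.43 - 5.12*j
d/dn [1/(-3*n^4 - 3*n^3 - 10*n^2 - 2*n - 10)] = (12*n^3 + 9*n^2 + 20*n + 2)/(3*n^4 + 3*n^3 + 10*n^2 + 2*n + 10)^2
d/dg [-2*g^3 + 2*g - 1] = 2 - 6*g^2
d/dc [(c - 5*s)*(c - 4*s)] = 2*c - 9*s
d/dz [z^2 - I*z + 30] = 2*z - I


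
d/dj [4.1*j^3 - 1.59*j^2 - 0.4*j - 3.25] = 12.3*j^2 - 3.18*j - 0.4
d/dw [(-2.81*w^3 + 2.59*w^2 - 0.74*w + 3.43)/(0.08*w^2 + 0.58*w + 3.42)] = (-0.2248*w^4 - 3.2596*w^3 - 27.2692*w^2 + 17.1668*w - 4.5202)/(0.0064*w^4 + 0.0928*w^3 + 0.8836*w^2 + 3.9672*w + 11.6964)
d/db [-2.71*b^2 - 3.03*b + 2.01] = -5.42*b - 3.03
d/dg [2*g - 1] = 2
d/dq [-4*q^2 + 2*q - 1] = 2 - 8*q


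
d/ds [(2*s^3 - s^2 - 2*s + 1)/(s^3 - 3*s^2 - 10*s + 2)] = (-5*s^4 - 36*s^3 + 13*s^2 + 2*s + 6)/(s^6 - 6*s^5 - 11*s^4 + 64*s^3 + 88*s^2 - 40*s + 4)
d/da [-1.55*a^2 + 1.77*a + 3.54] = 1.77 - 3.1*a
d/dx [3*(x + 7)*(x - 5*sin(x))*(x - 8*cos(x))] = 3*(x + 7)*(x - 5*sin(x))*(8*sin(x) + 1) - 3*(x + 7)*(x - 8*cos(x))*(5*cos(x) - 1) + 3*(x - 5*sin(x))*(x - 8*cos(x))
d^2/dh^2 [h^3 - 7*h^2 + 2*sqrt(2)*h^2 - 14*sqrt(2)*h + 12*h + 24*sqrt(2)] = 6*h - 14 + 4*sqrt(2)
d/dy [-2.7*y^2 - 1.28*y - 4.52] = -5.4*y - 1.28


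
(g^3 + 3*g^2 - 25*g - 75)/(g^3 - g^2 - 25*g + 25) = (g + 3)/(g - 1)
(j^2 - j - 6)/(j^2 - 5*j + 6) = (j + 2)/(j - 2)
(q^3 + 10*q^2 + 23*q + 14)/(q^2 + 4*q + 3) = (q^2 + 9*q + 14)/(q + 3)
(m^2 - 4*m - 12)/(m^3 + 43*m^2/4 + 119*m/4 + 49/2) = 4*(m - 6)/(4*m^2 + 35*m + 49)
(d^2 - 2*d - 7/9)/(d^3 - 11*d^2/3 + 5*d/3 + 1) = (d - 7/3)/(d^2 - 4*d + 3)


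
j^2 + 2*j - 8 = (j - 2)*(j + 4)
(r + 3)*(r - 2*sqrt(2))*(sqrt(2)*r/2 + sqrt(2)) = sqrt(2)*r^3/2 - 2*r^2 + 5*sqrt(2)*r^2/2 - 10*r + 3*sqrt(2)*r - 12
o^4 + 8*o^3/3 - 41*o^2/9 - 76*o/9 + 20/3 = (o - 5/3)*(o - 2/3)*(o + 2)*(o + 3)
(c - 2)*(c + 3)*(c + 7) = c^3 + 8*c^2 + c - 42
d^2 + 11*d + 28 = (d + 4)*(d + 7)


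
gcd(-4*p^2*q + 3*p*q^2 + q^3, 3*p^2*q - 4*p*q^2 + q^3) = p*q - q^2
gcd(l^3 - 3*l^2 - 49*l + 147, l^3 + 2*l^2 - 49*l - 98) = l^2 - 49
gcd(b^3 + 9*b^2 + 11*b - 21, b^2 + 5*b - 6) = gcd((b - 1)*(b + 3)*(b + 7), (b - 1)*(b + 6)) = b - 1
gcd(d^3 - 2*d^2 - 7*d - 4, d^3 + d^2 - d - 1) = d^2 + 2*d + 1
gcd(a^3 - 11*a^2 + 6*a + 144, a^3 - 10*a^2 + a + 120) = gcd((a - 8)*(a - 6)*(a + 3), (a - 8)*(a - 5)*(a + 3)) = a^2 - 5*a - 24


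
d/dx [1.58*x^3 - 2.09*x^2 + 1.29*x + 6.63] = 4.74*x^2 - 4.18*x + 1.29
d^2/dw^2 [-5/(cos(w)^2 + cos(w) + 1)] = 5*(4*sin(w)^4 + sin(w)^2 - 19*cos(w)/4 + 3*cos(3*w)/4 - 5)/(-sin(w)^2 + cos(w) + 2)^3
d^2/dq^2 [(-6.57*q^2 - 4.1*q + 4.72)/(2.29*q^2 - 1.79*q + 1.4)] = (-96.863794*q^3 + 274.893432*q^2 - 37.218912*q - 46.321536)/(12.008989*q^6 - 28.160817*q^5 + 44.037387*q^4 - 40.167779*q^3 + 26.92242*q^2 - 10.5252*q + 2.744)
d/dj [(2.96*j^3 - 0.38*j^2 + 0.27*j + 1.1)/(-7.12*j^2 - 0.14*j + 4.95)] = (-21.0752*j^4 - 0.8288*j^3 + 45.9316*j^2 + 11.902*j + 1.4905)/(50.6944*j^4 + 1.9936*j^3 - 70.4684*j^2 - 1.386*j + 24.5025)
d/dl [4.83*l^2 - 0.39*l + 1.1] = 9.66*l - 0.39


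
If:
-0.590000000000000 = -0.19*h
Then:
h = 3.11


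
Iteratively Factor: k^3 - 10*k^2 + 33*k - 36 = (k - 3)*(k^2 - 7*k + 12) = (k - 3)^2*(k - 4)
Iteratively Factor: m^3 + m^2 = (m)*(m^2 + m) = m^2*(m + 1)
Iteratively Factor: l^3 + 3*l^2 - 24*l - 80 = (l - 5)*(l^2 + 8*l + 16) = (l - 5)*(l + 4)*(l + 4)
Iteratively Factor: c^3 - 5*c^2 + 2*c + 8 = (c - 4)*(c^2 - c - 2) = (c - 4)*(c + 1)*(c - 2)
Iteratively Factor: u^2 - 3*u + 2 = (u - 1)*(u - 2)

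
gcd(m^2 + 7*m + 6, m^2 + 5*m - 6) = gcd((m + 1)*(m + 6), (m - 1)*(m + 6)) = m + 6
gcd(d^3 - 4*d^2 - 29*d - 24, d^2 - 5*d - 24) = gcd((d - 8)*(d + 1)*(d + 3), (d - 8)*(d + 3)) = d^2 - 5*d - 24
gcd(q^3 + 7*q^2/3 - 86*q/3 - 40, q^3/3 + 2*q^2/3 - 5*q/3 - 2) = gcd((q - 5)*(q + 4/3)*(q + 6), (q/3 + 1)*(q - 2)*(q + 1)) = 1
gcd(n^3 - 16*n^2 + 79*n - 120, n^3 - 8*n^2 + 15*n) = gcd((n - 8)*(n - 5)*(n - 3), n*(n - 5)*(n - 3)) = n^2 - 8*n + 15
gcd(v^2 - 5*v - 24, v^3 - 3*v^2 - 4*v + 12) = 1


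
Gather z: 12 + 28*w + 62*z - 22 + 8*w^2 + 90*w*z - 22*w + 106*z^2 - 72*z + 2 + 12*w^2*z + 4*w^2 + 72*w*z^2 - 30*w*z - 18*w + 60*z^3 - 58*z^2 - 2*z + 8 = 12*w^2 - 12*w + 60*z^3 + z^2*(72*w + 48) + z*(12*w^2 + 60*w - 12)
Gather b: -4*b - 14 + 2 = -4*b - 12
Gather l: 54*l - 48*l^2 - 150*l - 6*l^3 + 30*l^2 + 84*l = -6*l^3 - 18*l^2 - 12*l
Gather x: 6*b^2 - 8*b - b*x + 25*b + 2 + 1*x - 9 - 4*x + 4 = 6*b^2 + 17*b + x*(-b - 3) - 3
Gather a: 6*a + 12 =6*a + 12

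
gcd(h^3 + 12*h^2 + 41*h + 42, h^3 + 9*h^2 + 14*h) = h^2 + 9*h + 14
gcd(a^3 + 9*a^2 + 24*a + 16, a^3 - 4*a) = 1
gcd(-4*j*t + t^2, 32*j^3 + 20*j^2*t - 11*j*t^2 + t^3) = -4*j + t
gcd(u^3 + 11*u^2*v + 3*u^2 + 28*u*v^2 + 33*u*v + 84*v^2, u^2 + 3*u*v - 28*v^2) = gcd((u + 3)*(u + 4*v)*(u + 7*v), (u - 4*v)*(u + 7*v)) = u + 7*v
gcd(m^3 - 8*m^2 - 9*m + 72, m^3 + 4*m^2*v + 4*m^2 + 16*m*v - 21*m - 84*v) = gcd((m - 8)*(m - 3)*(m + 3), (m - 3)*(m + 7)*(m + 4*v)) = m - 3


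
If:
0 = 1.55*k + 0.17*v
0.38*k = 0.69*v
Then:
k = 0.00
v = 0.00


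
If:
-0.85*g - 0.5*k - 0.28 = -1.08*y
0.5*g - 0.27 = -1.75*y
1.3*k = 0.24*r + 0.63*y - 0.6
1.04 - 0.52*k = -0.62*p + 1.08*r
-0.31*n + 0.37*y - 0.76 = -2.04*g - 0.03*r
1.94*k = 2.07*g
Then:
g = -0.07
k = -0.07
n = -2.53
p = 1.15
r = 1.66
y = 0.17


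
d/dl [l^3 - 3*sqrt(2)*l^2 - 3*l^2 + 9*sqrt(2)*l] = 3*l^2 - 6*sqrt(2)*l - 6*l + 9*sqrt(2)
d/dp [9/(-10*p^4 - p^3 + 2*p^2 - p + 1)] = 9*(40*p^3 + 3*p^2 - 4*p + 1)/(10*p^4 + p^3 - 2*p^2 + p - 1)^2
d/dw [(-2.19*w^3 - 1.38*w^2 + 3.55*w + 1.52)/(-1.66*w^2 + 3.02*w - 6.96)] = (3.6354*w^4 - 13.2276*w^3 + 47.4526*w^2 + 24.256*w - 29.2984)/(2.7556*w^4 - 10.0264*w^3 + 32.2276*w^2 - 42.0384*w + 48.4416)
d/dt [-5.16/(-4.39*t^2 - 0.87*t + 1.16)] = (-45.3048*t - 4.4892)/(4.39*t^2 + 0.87*t - 1.16)^2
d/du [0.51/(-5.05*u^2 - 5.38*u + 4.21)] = (5.151*u + 2.7438)/(5.05*u^2 + 5.38*u - 4.21)^2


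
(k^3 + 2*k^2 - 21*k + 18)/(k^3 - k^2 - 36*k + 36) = (k - 3)/(k - 6)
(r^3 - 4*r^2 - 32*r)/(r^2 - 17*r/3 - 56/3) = 3*r*(r + 4)/(3*r + 7)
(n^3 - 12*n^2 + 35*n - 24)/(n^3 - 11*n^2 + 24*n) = (n - 1)/n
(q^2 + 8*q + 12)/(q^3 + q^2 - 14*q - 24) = (q + 6)/(q^2 - q - 12)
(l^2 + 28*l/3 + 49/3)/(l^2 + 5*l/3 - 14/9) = 3*(l + 7)/(3*l - 2)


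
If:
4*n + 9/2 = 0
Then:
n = -9/8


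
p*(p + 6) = p^2 + 6*p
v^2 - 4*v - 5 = (v - 5)*(v + 1)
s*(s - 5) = s^2 - 5*s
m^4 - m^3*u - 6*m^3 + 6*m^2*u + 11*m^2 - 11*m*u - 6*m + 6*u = (m - 3)*(m - 2)*(m - 1)*(m - u)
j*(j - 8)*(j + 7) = j^3 - j^2 - 56*j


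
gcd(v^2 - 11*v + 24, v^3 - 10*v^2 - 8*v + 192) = v - 8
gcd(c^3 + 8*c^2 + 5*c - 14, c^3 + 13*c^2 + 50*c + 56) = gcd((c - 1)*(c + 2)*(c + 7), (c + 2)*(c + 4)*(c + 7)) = c^2 + 9*c + 14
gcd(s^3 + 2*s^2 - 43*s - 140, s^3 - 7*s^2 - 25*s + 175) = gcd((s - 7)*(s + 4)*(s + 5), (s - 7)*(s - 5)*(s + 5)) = s^2 - 2*s - 35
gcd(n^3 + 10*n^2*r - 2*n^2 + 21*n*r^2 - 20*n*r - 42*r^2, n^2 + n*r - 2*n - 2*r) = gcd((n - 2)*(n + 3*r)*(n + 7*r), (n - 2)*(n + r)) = n - 2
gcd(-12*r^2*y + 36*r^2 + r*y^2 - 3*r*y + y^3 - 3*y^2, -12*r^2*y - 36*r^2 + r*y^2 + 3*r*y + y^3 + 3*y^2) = -12*r^2 + r*y + y^2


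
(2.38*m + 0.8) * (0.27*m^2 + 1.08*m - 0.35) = 0.6426*m^3 + 2.7864*m^2 + 0.0310000000000001*m - 0.28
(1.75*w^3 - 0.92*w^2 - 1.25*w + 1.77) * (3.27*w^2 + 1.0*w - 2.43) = 5.7225*w^5 - 1.2584*w^4 - 9.26*w^3 + 6.7735*w^2 + 4.8075*w - 4.3011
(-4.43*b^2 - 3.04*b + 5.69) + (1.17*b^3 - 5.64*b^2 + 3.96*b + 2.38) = 1.17*b^3 - 10.07*b^2 + 0.92*b + 8.07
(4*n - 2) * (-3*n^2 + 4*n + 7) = -12*n^3 + 22*n^2 + 20*n - 14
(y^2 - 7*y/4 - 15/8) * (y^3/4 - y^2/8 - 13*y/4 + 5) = y^5/4 - 9*y^4/16 - 7*y^3/2 + 699*y^2/64 - 85*y/32 - 75/8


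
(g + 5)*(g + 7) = g^2 + 12*g + 35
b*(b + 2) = b^2 + 2*b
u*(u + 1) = u^2 + u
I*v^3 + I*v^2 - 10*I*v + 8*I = (v - 2)*(v + 4)*(I*v - I)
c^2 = c^2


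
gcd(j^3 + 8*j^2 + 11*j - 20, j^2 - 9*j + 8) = j - 1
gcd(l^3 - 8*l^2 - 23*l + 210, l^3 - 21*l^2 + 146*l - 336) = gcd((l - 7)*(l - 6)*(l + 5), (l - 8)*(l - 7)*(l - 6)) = l^2 - 13*l + 42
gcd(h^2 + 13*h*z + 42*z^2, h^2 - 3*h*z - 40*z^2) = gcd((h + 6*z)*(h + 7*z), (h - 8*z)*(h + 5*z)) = 1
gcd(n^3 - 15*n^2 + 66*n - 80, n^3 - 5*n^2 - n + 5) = n - 5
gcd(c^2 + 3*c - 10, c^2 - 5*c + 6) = c - 2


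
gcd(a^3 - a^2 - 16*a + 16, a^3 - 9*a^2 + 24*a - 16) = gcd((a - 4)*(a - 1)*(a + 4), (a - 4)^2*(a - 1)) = a^2 - 5*a + 4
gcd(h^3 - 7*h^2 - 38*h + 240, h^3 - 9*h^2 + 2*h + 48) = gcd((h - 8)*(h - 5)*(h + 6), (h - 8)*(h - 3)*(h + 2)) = h - 8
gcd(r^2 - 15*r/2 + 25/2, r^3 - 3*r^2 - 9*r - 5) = r - 5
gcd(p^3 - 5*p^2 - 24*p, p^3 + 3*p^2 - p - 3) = p + 3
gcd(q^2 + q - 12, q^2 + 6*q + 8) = q + 4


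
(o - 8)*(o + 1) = o^2 - 7*o - 8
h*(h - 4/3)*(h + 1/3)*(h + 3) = h^4 + 2*h^3 - 31*h^2/9 - 4*h/3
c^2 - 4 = (c - 2)*(c + 2)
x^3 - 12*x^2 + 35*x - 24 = (x - 8)*(x - 3)*(x - 1)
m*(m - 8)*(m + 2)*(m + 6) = m^4 - 52*m^2 - 96*m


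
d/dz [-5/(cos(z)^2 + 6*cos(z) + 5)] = -10*(cos(z) + 3)*sin(z)/(cos(z)^2 + 6*cos(z) + 5)^2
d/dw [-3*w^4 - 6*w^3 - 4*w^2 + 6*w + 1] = -12*w^3 - 18*w^2 - 8*w + 6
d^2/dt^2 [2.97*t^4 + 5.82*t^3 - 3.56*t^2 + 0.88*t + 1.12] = 35.64*t^2 + 34.92*t - 7.12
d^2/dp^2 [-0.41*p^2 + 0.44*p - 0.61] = -0.820000000000000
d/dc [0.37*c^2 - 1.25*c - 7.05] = 0.74*c - 1.25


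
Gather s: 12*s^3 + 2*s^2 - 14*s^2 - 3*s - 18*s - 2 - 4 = 12*s^3 - 12*s^2 - 21*s - 6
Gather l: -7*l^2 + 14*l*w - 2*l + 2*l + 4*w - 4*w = -7*l^2 + 14*l*w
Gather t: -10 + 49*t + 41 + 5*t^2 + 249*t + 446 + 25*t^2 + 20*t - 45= 30*t^2 + 318*t + 432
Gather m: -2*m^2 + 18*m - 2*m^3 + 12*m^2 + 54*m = -2*m^3 + 10*m^2 + 72*m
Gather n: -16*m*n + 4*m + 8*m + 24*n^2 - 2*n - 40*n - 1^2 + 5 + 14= 12*m + 24*n^2 + n*(-16*m - 42) + 18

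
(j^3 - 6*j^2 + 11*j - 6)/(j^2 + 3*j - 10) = (j^2 - 4*j + 3)/(j + 5)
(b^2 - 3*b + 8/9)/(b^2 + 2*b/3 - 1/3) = (b - 8/3)/(b + 1)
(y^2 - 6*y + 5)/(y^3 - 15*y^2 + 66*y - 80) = (y - 1)/(y^2 - 10*y + 16)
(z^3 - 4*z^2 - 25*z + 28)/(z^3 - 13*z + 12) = (z - 7)/(z - 3)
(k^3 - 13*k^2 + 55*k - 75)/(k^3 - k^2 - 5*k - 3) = (k^2 - 10*k + 25)/(k^2 + 2*k + 1)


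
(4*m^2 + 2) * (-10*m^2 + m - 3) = -40*m^4 + 4*m^3 - 32*m^2 + 2*m - 6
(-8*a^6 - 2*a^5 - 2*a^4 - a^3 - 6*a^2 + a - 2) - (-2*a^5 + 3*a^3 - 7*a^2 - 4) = -8*a^6 - 2*a^4 - 4*a^3 + a^2 + a + 2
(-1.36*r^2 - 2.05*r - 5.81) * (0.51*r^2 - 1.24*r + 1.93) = -0.6936*r^4 + 0.6409*r^3 - 3.0459*r^2 + 3.2479*r - 11.2133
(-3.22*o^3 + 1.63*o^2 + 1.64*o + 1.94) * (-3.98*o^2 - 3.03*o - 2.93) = 12.8156*o^5 + 3.2692*o^4 - 2.0315*o^3 - 17.4663*o^2 - 10.6834*o - 5.6842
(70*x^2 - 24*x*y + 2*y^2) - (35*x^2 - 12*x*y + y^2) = 35*x^2 - 12*x*y + y^2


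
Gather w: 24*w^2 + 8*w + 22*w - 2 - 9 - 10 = 24*w^2 + 30*w - 21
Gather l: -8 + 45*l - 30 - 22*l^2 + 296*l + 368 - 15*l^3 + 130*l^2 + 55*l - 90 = -15*l^3 + 108*l^2 + 396*l + 240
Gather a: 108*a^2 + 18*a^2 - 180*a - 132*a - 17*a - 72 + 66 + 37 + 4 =126*a^2 - 329*a + 35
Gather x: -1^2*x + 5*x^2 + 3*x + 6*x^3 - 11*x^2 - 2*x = 6*x^3 - 6*x^2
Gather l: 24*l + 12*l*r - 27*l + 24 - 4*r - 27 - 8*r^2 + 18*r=l*(12*r - 3) - 8*r^2 + 14*r - 3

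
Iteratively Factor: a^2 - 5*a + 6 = (a - 2)*(a - 3)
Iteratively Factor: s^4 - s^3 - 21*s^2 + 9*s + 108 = (s - 4)*(s^3 + 3*s^2 - 9*s - 27) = (s - 4)*(s - 3)*(s^2 + 6*s + 9) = (s - 4)*(s - 3)*(s + 3)*(s + 3)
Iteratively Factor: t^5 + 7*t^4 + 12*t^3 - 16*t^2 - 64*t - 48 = (t + 2)*(t^4 + 5*t^3 + 2*t^2 - 20*t - 24) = (t - 2)*(t + 2)*(t^3 + 7*t^2 + 16*t + 12) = (t - 2)*(t + 2)^2*(t^2 + 5*t + 6) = (t - 2)*(t + 2)^2*(t + 3)*(t + 2)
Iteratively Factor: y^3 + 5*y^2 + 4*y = (y + 1)*(y^2 + 4*y) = (y + 1)*(y + 4)*(y)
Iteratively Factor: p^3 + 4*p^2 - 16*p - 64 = (p + 4)*(p^2 - 16) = (p - 4)*(p + 4)*(p + 4)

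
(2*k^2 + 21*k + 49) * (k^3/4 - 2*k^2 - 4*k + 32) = k^5/2 + 5*k^4/4 - 151*k^3/4 - 118*k^2 + 476*k + 1568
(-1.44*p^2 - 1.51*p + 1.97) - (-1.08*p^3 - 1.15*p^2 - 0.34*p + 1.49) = 1.08*p^3 - 0.29*p^2 - 1.17*p + 0.48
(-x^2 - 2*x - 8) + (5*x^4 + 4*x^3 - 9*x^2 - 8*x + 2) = 5*x^4 + 4*x^3 - 10*x^2 - 10*x - 6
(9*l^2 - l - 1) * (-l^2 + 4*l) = -9*l^4 + 37*l^3 - 3*l^2 - 4*l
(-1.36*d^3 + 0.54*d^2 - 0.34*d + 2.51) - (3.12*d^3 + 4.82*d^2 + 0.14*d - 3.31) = -4.48*d^3 - 4.28*d^2 - 0.48*d + 5.82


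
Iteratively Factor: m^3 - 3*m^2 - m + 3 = (m - 3)*(m^2 - 1) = (m - 3)*(m + 1)*(m - 1)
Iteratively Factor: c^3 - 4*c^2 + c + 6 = (c - 3)*(c^2 - c - 2) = (c - 3)*(c + 1)*(c - 2)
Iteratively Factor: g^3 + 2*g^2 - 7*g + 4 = (g - 1)*(g^2 + 3*g - 4) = (g - 1)*(g + 4)*(g - 1)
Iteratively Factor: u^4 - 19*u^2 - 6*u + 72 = (u - 2)*(u^3 + 2*u^2 - 15*u - 36) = (u - 2)*(u + 3)*(u^2 - u - 12) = (u - 4)*(u - 2)*(u + 3)*(u + 3)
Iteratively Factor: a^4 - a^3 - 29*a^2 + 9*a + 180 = (a + 3)*(a^3 - 4*a^2 - 17*a + 60) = (a - 3)*(a + 3)*(a^2 - a - 20) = (a - 5)*(a - 3)*(a + 3)*(a + 4)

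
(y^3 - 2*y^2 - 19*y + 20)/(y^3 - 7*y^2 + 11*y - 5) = (y + 4)/(y - 1)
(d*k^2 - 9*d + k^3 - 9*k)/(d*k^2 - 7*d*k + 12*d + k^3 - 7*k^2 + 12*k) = (k + 3)/(k - 4)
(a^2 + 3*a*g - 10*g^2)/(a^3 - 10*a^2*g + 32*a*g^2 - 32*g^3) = (a + 5*g)/(a^2 - 8*a*g + 16*g^2)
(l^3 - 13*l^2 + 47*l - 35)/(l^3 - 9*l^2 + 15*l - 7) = (l - 5)/(l - 1)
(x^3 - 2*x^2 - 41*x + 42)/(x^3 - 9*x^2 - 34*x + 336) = (x - 1)/(x - 8)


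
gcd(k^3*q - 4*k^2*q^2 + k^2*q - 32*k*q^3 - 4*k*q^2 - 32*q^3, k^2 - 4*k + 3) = 1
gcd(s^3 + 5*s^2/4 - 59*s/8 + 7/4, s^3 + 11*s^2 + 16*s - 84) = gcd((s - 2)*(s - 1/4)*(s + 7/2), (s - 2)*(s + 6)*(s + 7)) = s - 2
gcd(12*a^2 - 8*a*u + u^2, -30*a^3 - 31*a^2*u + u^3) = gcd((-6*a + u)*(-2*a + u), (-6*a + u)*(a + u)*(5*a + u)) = -6*a + u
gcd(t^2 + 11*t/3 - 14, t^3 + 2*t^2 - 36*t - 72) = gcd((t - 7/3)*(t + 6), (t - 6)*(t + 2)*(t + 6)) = t + 6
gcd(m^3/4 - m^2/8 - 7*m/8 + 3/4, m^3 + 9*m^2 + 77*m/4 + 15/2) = 1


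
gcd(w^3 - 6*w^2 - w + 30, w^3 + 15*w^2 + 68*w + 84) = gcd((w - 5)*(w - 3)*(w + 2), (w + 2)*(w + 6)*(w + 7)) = w + 2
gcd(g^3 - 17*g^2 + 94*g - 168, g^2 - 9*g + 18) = g - 6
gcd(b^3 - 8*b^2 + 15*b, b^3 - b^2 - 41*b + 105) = b^2 - 8*b + 15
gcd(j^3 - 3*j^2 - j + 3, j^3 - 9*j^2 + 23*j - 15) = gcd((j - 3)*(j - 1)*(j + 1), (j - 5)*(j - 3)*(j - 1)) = j^2 - 4*j + 3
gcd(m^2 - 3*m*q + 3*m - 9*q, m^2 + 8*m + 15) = m + 3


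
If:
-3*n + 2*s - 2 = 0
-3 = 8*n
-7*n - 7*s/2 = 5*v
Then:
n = -3/8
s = 7/16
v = 7/32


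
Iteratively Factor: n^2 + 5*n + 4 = (n + 4)*(n + 1)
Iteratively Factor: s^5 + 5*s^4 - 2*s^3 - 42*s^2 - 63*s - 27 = (s + 3)*(s^4 + 2*s^3 - 8*s^2 - 18*s - 9) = (s + 3)^2*(s^3 - s^2 - 5*s - 3) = (s - 3)*(s + 3)^2*(s^2 + 2*s + 1) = (s - 3)*(s + 1)*(s + 3)^2*(s + 1)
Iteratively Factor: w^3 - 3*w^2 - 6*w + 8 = (w - 4)*(w^2 + w - 2) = (w - 4)*(w + 2)*(w - 1)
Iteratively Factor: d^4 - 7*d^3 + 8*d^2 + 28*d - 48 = (d - 2)*(d^3 - 5*d^2 - 2*d + 24) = (d - 3)*(d - 2)*(d^2 - 2*d - 8) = (d - 4)*(d - 3)*(d - 2)*(d + 2)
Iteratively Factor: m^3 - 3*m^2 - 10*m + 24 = (m - 4)*(m^2 + m - 6) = (m - 4)*(m + 3)*(m - 2)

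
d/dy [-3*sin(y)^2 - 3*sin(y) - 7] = -3*sin(2*y) - 3*cos(y)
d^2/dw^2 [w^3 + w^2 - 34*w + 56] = 6*w + 2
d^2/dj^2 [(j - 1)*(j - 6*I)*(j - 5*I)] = 6*j - 2 - 22*I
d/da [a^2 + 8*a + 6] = 2*a + 8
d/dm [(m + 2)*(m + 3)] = 2*m + 5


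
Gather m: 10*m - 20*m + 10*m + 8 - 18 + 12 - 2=0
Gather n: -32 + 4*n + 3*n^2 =3*n^2 + 4*n - 32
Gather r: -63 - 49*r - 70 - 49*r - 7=-98*r - 140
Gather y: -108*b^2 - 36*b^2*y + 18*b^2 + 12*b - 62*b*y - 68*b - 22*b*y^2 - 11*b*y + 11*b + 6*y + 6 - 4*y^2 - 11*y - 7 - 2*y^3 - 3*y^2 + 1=-90*b^2 - 45*b - 2*y^3 + y^2*(-22*b - 7) + y*(-36*b^2 - 73*b - 5)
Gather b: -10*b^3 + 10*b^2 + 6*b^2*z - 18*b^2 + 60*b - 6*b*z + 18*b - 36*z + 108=-10*b^3 + b^2*(6*z - 8) + b*(78 - 6*z) - 36*z + 108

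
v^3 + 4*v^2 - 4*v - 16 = (v - 2)*(v + 2)*(v + 4)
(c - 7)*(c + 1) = c^2 - 6*c - 7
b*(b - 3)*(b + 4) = b^3 + b^2 - 12*b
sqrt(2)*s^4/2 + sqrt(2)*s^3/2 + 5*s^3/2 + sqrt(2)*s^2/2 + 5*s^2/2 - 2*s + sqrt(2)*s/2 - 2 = (s + 1)*(s - sqrt(2)/2)*(s + 2*sqrt(2))*(sqrt(2)*s/2 + 1)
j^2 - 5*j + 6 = (j - 3)*(j - 2)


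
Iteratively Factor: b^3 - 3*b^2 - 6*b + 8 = (b + 2)*(b^2 - 5*b + 4) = (b - 1)*(b + 2)*(b - 4)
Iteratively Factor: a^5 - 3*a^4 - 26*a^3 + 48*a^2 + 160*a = (a + 2)*(a^4 - 5*a^3 - 16*a^2 + 80*a) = (a - 5)*(a + 2)*(a^3 - 16*a) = (a - 5)*(a + 2)*(a + 4)*(a^2 - 4*a) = a*(a - 5)*(a + 2)*(a + 4)*(a - 4)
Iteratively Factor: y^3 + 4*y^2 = (y + 4)*(y^2) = y*(y + 4)*(y)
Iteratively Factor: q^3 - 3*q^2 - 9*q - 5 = (q - 5)*(q^2 + 2*q + 1) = (q - 5)*(q + 1)*(q + 1)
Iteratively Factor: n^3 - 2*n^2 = (n - 2)*(n^2) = n*(n - 2)*(n)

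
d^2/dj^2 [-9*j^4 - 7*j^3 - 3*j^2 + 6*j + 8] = -108*j^2 - 42*j - 6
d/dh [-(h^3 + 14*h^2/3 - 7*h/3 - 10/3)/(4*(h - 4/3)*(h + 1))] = (-9*h^4 + 6*h^3 + 29*h^2 + 52*h - 18)/(4*(9*h^4 - 6*h^3 - 23*h^2 + 8*h + 16))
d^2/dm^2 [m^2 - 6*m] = 2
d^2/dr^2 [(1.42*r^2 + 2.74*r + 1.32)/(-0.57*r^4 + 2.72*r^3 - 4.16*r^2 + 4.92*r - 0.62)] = (-2.768148*r^8 + 2.52669600000002*r^7 + 45.114928*r^6 - 147.00336*r^5 + 92.4491039999999*r^4 + 159.99896*r^3 - 270.925152*r^2 + 191.145984*r - 74.903696)/(0.185193*r^12 - 2.651184*r^11 + 16.706016*r^10 - 63.617156*r^9 + 168.29673*r^8 - 326.179392*r^7 + 469.990832*r^6 - 505.479792*r^5 + 384.72414*r^4 - 198.370176*r^3 + 49.821216*r^2 - 5.673744*r + 0.238328)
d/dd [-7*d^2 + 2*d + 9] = 2 - 14*d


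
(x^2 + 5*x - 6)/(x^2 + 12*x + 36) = (x - 1)/(x + 6)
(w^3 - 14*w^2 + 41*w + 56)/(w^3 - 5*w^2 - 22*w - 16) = (w - 7)/(w + 2)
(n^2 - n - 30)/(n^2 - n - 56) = (-n^2 + n + 30)/(-n^2 + n + 56)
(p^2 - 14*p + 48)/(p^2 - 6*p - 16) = (p - 6)/(p + 2)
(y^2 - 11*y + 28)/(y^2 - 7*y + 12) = (y - 7)/(y - 3)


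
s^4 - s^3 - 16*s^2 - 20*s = s*(s - 5)*(s + 2)^2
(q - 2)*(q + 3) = q^2 + q - 6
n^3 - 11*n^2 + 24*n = n*(n - 8)*(n - 3)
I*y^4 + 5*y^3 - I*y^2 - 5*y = y*(y - 1)*(y - 5*I)*(I*y + I)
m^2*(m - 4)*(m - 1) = m^4 - 5*m^3 + 4*m^2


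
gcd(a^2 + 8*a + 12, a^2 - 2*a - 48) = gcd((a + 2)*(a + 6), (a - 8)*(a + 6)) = a + 6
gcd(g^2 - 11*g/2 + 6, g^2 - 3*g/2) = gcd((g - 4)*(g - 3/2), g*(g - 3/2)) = g - 3/2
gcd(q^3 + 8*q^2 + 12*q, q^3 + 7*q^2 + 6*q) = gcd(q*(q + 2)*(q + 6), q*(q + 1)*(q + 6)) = q^2 + 6*q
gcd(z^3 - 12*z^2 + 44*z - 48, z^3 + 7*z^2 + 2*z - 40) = z - 2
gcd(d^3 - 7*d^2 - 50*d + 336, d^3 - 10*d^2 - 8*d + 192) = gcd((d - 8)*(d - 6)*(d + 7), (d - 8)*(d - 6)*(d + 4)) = d^2 - 14*d + 48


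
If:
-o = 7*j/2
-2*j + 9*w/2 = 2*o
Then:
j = -9*w/10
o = 63*w/20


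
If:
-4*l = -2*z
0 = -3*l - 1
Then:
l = -1/3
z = -2/3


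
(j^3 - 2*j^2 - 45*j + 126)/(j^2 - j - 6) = (j^2 + j - 42)/(j + 2)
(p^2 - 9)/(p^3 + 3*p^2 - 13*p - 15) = (p + 3)/(p^2 + 6*p + 5)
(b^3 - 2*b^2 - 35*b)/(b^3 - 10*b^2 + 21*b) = (b + 5)/(b - 3)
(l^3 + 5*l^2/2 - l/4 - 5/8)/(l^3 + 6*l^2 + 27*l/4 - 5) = (l + 1/2)/(l + 4)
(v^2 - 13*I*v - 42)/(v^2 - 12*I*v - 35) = (v - 6*I)/(v - 5*I)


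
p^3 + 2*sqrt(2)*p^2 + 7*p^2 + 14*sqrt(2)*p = p*(p + 7)*(p + 2*sqrt(2))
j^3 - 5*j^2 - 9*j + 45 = (j - 5)*(j - 3)*(j + 3)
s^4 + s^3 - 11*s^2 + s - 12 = (s - 3)*(s + 4)*(s - I)*(s + I)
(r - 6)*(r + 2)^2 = r^3 - 2*r^2 - 20*r - 24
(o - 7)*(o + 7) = o^2 - 49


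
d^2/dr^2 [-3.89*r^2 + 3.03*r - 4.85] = -7.78000000000000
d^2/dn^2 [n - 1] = 0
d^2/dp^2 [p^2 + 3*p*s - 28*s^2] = 2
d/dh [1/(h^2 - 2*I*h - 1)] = 2*(-h + I)/(-h^2 + 2*I*h + 1)^2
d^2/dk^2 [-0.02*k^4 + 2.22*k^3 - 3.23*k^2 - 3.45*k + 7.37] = -0.24*k^2 + 13.32*k - 6.46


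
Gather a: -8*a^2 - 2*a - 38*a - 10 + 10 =-8*a^2 - 40*a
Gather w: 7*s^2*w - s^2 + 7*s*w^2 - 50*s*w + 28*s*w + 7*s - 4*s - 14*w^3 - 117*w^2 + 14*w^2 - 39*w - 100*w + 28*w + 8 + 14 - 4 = -s^2 + 3*s - 14*w^3 + w^2*(7*s - 103) + w*(7*s^2 - 22*s - 111) + 18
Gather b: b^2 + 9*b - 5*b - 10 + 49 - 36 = b^2 + 4*b + 3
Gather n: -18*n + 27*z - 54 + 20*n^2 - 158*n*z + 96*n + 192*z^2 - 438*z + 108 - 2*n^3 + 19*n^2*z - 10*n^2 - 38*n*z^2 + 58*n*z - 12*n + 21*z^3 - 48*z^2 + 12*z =-2*n^3 + n^2*(19*z + 10) + n*(-38*z^2 - 100*z + 66) + 21*z^3 + 144*z^2 - 399*z + 54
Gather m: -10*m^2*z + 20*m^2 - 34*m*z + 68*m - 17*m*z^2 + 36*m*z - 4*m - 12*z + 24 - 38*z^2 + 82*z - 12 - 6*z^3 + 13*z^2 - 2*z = m^2*(20 - 10*z) + m*(-17*z^2 + 2*z + 64) - 6*z^3 - 25*z^2 + 68*z + 12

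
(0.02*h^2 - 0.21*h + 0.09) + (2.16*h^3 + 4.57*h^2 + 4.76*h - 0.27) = 2.16*h^3 + 4.59*h^2 + 4.55*h - 0.18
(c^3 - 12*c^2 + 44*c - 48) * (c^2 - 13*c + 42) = c^5 - 25*c^4 + 242*c^3 - 1124*c^2 + 2472*c - 2016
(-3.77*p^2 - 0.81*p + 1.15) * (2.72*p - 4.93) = -10.2544*p^3 + 16.3829*p^2 + 7.1213*p - 5.6695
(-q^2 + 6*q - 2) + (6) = -q^2 + 6*q + 4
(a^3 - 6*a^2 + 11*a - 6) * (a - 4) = a^4 - 10*a^3 + 35*a^2 - 50*a + 24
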